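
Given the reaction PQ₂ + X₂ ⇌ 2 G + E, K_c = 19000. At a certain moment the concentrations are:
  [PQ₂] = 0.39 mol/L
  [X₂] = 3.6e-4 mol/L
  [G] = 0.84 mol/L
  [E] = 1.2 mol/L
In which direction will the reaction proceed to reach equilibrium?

Q_c = [G]²·[E] / ([PQ₂]·[X₂]) = (0.84)²·(1.2) / ((0.39)·(3.6e-4)) = 6000
Q_c = 6000 < K_c = 19000, so the forward reaction proceeds.

to the right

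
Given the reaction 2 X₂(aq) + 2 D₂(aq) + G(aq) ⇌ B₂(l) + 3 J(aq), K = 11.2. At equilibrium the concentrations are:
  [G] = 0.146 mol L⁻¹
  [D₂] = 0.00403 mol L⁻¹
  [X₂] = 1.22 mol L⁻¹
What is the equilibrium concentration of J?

(B₂ is a pure liquid — omitted from K.)
At equilibrium, K = [J]³ / ([X₂]²·[D₂]²·[G]) = 11.2.
([J])³ / ((1.22)²·(0.00403)²·(0.146)) = 11.2
[J]³ = 3.95×10⁻⁵ ⇒ [J] = 0.0341 mol L⁻¹

[J] = 0.0341 mol L⁻¹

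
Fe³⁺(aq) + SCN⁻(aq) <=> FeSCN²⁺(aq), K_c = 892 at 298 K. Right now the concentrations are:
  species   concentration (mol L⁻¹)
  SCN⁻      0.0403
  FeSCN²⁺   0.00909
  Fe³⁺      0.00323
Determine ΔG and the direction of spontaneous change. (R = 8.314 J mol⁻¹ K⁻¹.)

ΔG = -6.31 kJ/mol; the forward reaction is spontaneous

Q_c = [FeSCN²⁺] / ([Fe³⁺]·[SCN⁻]) = (0.00909) / ((0.00323)·(0.0403)) = 69.8
ΔG = RT ln(Q_c/K_c) = (8.314 J mol⁻¹ K⁻¹)(298 K) × ln(69.8/892)
   = (2.478 kJ/mol)(-2.548) = -6.31 kJ/mol
ΔG < 0, so the forward reaction is spontaneous (proceeds forward).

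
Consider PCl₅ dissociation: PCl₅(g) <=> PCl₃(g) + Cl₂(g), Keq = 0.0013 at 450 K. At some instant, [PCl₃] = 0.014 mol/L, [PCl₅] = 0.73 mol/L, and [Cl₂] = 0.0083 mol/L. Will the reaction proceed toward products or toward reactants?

Q = [PCl₃]·[Cl₂] / [PCl₅] = (0.014)·(0.0083) / (0.73) = 1.6×10⁻⁴
Q = 1.6×10⁻⁴ < Keq = 0.0013, so the forward reaction proceeds.

forward (toward products)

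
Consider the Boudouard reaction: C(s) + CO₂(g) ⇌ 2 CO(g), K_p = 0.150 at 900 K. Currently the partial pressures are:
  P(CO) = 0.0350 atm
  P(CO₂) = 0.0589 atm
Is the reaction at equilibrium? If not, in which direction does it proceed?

forward (toward products)

(C is a pure solid — omitted from Q_p.)
Q_p = P(CO)² / P(CO₂) = (0.0350)² / (0.0589) = 0.0208
Q_p = 0.0208 < K_p = 0.150, so the forward reaction proceeds.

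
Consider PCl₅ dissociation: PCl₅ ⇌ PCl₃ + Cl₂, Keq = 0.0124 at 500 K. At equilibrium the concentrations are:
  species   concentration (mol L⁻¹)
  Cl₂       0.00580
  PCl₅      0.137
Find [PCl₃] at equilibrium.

At equilibrium, Keq = [PCl₃]·[Cl₂] / [PCl₅] = 0.0124.
([PCl₃])·(0.00580) / (0.137) = 0.0124
[PCl₃] = 0.293 mol L⁻¹

[PCl₃] = 0.293 mol L⁻¹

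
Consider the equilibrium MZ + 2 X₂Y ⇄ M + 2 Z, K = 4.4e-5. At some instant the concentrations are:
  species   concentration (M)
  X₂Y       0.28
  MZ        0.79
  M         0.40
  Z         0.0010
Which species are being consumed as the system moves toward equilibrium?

MZ, X₂Y (reactants)

Q = [M]·[Z]² / ([MZ]·[X₂Y]²) = (0.40)·(0.0010)² / ((0.79)·(0.28)²) = 6.5e-6
Q = 6.5e-6 < K = 4.4e-5: net forward reaction.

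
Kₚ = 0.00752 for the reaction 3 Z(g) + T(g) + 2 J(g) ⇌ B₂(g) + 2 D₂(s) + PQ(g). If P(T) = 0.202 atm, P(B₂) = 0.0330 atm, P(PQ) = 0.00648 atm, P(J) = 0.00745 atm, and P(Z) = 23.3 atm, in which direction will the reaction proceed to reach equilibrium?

(D₂ is a pure solid — omitted from Qₚ.)
Qₚ = P(B₂)·P(PQ) / (P(Z)³·P(T)·P(J)²) = (0.0330)·(0.00648) / ((23.3)³·(0.202)·(0.00745)²) = 0.00151
Qₚ = 0.00151 < Kₚ = 0.00752, so the forward reaction proceeds.

forward (toward products)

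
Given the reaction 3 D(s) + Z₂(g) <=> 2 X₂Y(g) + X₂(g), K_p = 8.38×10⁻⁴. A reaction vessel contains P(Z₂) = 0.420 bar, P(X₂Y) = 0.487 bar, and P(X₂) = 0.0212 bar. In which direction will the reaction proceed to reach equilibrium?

(D is a pure solid — omitted from Q_p.)
Q_p = P(X₂Y)²·P(X₂) / P(Z₂) = (0.487)²·(0.0212) / (0.420) = 0.0120
Q_p = 0.0120 > K_p = 8.38×10⁻⁴, so the reverse reaction proceeds.

in the reverse direction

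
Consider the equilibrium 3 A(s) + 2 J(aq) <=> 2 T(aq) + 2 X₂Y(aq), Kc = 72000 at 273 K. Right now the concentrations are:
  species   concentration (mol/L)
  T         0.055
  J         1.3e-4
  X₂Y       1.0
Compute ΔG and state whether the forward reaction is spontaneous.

ΔG = 2.07 kJ/mol; the forward reaction is non-spontaneous

(A is a pure solid — omitted from Qc.)
Qc = [T]²·[X₂Y]² / [J]² = (0.055)²·(1.0)² / (1.3e-4)² = 1.79e5
ΔG = RT ln(Qc/Kc) = (8.314 J mol⁻¹ K⁻¹)(273 K) × ln(1.79e5/72000)
   = (2.270 kJ/mol)(0.9107) = 2.07 kJ/mol
ΔG > 0, so the forward reaction is non-spontaneous (proceeds in reverse).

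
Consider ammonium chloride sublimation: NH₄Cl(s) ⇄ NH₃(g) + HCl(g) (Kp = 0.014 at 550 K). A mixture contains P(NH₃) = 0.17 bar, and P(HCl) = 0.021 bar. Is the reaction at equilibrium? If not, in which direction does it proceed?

forward (toward products)

(NH₄Cl is a pure solid — omitted from Qp.)
Qp = P(NH₃)·P(HCl) = (0.17)·(0.021) = 0.0036
Qp = 0.0036 < Kp = 0.014, so the forward reaction proceeds.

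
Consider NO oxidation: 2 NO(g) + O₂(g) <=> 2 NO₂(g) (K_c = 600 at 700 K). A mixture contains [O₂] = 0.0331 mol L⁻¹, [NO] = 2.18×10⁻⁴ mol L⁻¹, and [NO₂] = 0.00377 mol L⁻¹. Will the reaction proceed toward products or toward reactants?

Q_c = [NO₂]² / ([NO]²·[O₂]) = (0.00377)² / ((2.18×10⁻⁴)²·(0.0331)) = 9040
Q_c = 9040 > K_c = 600, so the reverse reaction proceeds.

to the left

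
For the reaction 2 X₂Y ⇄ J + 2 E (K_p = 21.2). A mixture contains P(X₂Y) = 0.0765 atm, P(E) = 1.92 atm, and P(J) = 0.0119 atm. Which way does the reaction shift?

Q_p = P(J)·P(E)² / P(X₂Y)² = (0.0119)·(1.92)² / (0.0765)² = 7.50
Q_p = 7.50 < K_p = 21.2, so the forward reaction proceeds.

in the forward direction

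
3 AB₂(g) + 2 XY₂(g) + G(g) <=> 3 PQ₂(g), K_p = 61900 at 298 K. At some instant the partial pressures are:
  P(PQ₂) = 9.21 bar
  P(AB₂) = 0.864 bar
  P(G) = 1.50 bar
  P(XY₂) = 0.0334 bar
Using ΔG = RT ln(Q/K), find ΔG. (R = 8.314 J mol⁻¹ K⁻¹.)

ΔG = 6.09 kJ/mol

Q_p = P(PQ₂)³ / (P(AB₂)³·P(XY₂)²·P(G)) = (9.21)³ / ((0.864)³·(0.0334)²·(1.50)) = 7.24×10⁵
ΔG = RT ln(Q_p/K_p) = (8.314 J mol⁻¹ K⁻¹)(298 K) × ln(7.24×10⁵/61900)
   = (2.478 kJ/mol)(2.459) = 6.09 kJ/mol
ΔG > 0, so the forward reaction is non-spontaneous (proceeds in reverse).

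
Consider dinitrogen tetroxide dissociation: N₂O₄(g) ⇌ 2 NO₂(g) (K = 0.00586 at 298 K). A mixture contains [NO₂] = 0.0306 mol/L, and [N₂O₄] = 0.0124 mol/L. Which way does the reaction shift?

toward reactants

Q = [NO₂]² / [N₂O₄] = (0.0306)² / (0.0124) = 0.0755
Q = 0.0755 > K = 0.00586, so the reverse reaction proceeds.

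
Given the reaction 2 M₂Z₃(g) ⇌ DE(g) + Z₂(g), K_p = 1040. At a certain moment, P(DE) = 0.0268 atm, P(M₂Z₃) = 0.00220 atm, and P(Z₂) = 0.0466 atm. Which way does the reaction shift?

forward (toward products)

Q_p = P(DE)·P(Z₂) / P(M₂Z₃)² = (0.0268)·(0.0466) / (0.00220)² = 258
Q_p = 258 < K_p = 1040, so the forward reaction proceeds.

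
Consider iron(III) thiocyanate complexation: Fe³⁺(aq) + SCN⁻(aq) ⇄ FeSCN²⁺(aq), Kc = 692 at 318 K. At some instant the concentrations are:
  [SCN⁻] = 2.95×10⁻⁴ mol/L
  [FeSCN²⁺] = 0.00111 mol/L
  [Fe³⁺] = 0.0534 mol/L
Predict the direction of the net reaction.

Qc = [FeSCN²⁺] / ([Fe³⁺]·[SCN⁻]) = (0.00111) / ((0.0534)·(2.95×10⁻⁴)) = 70.5
Qc = 70.5 < Kc = 692, so the forward reaction proceeds.

forward (toward products)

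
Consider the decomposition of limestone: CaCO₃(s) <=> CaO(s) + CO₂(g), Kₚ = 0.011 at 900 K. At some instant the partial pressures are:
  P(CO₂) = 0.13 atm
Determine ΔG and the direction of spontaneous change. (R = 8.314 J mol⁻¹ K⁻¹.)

ΔG = 18.5 kJ/mol; the forward reaction is non-spontaneous

(CaCO₃, CaO are pure solids — omitted from Qₚ.)
Qₚ = P(CO₂) = 0.130
ΔG = RT ln(Qₚ/Kₚ) = (8.314 J mol⁻¹ K⁻¹)(900 K) × ln(0.130/0.011)
   = (7.483 kJ/mol)(2.470) = 18.5 kJ/mol
ΔG > 0, so the forward reaction is non-spontaneous (proceeds in reverse).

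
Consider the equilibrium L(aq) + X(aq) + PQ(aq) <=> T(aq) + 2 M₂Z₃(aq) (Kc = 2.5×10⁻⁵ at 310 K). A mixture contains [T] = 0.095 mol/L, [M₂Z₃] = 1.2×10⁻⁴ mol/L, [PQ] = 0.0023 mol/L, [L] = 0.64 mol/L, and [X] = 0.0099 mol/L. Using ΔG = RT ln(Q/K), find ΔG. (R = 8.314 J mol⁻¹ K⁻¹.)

ΔG = 3.41 kJ/mol

Qc = [T]·[M₂Z₃]² / ([L]·[X]·[PQ]) = (0.095)·(1.2×10⁻⁴)² / ((0.64)·(0.0099)·(0.0023)) = 9.39×10⁻⁵
ΔG = RT ln(Qc/Kc) = (8.314 J mol⁻¹ K⁻¹)(310 K) × ln(9.39×10⁻⁵/2.5×10⁻⁵)
   = (2.577 kJ/mol)(1.323) = 3.41 kJ/mol
ΔG > 0, so the forward reaction is non-spontaneous (proceeds in reverse).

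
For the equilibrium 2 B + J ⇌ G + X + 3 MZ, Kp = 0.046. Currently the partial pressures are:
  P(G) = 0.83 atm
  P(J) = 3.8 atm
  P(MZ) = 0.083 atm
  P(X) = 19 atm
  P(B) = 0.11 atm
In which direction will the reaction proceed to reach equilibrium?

Qp = P(G)·P(X)·P(MZ)³ / (P(B)²·P(J)) = (0.83)·(19)·(0.083)³ / ((0.11)²·(3.8)) = 0.20
Qp = 0.20 > Kp = 0.046, so the reverse reaction proceeds.

toward reactants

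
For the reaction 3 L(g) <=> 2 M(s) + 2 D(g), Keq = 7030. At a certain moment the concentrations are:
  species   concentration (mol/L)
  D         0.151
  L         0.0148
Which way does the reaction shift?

(M is a pure solid — omitted from Q.)
Q = [D]² / [L]³ = (0.151)² / (0.0148)³ = 7030
Q = 7030 = Keq, so the system is already at equilibrium.

no net change (already at equilibrium)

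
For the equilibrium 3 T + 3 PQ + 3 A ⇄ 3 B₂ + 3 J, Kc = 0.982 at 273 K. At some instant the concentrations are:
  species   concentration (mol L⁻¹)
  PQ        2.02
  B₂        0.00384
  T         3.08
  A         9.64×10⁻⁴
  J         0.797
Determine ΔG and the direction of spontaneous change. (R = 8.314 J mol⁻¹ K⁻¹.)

ΔG = -4.54 kJ/mol; the forward reaction is spontaneous

Qc = [B₂]³·[J]³ / ([T]³·[PQ]³·[A]³) = (0.00384)³·(0.797)³ / ((3.08)³·(2.02)³·(9.64×10⁻⁴)³) = 0.133
ΔG = RT ln(Qc/Kc) = (8.314 J mol⁻¹ K⁻¹)(273 K) × ln(0.133/0.982)
   = (2.270 kJ/mol)(-1.999) = -4.54 kJ/mol
ΔG < 0, so the forward reaction is spontaneous (proceeds forward).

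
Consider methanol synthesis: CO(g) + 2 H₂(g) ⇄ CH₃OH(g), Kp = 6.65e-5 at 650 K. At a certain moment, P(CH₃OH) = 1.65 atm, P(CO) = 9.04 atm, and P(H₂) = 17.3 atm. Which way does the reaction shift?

to the left

Qp = P(CH₃OH) / (P(CO)·P(H₂)²) = (1.65) / ((9.04)·(17.3)²) = 6.10e-4
Qp = 6.10e-4 > Kp = 6.65e-5, so the reverse reaction proceeds.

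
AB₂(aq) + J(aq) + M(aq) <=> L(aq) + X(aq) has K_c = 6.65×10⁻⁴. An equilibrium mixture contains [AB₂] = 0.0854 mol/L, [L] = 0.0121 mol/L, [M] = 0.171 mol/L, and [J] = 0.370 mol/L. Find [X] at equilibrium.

At equilibrium, K_c = [L]·[X] / ([AB₂]·[J]·[M]) = 6.65×10⁻⁴.
(0.0121)·([X]) / ((0.0854)·(0.370)·(0.171)) = 6.65×10⁻⁴
[X] = 2.97×10⁻⁴ mol/L

[X] = 2.97×10⁻⁴ mol/L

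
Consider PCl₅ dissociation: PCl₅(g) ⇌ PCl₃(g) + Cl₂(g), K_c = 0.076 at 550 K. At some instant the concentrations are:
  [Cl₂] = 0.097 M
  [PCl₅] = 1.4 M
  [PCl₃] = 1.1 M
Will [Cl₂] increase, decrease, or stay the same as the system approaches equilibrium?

Q_c = [PCl₃]·[Cl₂] / [PCl₅] = (1.1)·(0.097) / (1.4) = 0.076
Q_c = 0.076 = K_c; the system is at equilibrium.

stay the same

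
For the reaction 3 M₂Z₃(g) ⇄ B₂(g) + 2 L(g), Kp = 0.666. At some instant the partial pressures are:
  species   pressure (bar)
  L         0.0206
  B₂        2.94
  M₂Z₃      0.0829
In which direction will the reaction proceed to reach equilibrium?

to the left

Qp = P(B₂)·P(L)² / P(M₂Z₃)³ = (2.94)·(0.0206)² / (0.0829)³ = 2.19
Qp = 2.19 > Kp = 0.666, so the reverse reaction proceeds.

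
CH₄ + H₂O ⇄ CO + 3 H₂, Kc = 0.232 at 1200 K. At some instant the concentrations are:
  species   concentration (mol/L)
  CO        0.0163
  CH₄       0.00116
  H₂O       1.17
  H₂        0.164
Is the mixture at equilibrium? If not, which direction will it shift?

no; Q < K, reaction proceeds forward

Qc = [CO]·[H₂]³ / ([CH₄]·[H₂O]) = (0.0163)·(0.164)³ / ((0.00116)·(1.17)) = 0.0530
Qc = 0.0530 < Kc = 0.232: net forward reaction.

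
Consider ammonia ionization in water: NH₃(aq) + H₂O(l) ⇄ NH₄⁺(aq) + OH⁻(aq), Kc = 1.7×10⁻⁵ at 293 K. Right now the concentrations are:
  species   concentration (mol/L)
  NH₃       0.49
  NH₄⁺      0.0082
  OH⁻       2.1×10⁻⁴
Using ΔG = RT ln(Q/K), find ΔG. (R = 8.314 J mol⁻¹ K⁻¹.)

ΔG = -3.84 kJ/mol

(H₂O is a pure liquid — omitted from Qc.)
Qc = [NH₄⁺]·[OH⁻] / [NH₃] = (0.0082)·(2.1×10⁻⁴) / (0.49) = 3.51×10⁻⁶
ΔG = RT ln(Qc/Kc) = (8.314 J mol⁻¹ K⁻¹)(293 K) × ln(3.51×10⁻⁶/1.7×10⁻⁵)
   = (2.436 kJ/mol)(-1.578) = -3.84 kJ/mol
ΔG < 0, so the forward reaction is spontaneous (proceeds forward).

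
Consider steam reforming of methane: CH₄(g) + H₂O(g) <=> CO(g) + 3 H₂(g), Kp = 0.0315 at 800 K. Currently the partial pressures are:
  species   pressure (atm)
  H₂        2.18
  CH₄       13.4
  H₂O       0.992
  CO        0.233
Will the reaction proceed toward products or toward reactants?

toward reactants

Qp = P(CO)·P(H₂)³ / (P(CH₄)·P(H₂O)) = (0.233)·(2.18)³ / ((13.4)·(0.992)) = 0.182
Qp = 0.182 > Kp = 0.0315, so the reverse reaction proceeds.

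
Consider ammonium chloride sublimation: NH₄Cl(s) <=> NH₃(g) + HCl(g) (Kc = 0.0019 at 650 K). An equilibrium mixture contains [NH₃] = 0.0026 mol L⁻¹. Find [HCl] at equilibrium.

(NH₄Cl is a pure solid — omitted from Kc.)
At equilibrium, Kc = [NH₃]·[HCl] = 0.0019.
(0.0026)·([HCl]) = 0.0019
[HCl] = 0.731 = 0.73 mol L⁻¹

[HCl] = 0.73 mol L⁻¹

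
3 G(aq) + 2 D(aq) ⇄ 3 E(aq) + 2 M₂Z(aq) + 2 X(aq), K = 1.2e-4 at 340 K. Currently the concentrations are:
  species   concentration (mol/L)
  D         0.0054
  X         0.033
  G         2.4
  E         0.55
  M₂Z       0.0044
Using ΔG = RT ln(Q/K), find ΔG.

Q = [E]³·[M₂Z]²·[X]² / ([G]³·[D]²) = (0.55)³·(0.0044)²·(0.033)² / ((2.4)³·(0.0054)²) = 8.70e-6
ΔG = RT ln(Q/K) = (8.314 J mol⁻¹ K⁻¹)(340 K) × ln(8.70e-6/1.2e-4)
   = (2.827 kJ/mol)(-2.624) = -7.42 kJ/mol
ΔG < 0, so the forward reaction is spontaneous (proceeds forward).

ΔG = -7.42 kJ/mol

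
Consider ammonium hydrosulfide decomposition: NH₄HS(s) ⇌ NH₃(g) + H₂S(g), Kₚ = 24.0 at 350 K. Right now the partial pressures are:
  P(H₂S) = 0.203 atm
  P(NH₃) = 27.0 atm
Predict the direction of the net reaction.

(NH₄HS is a pure solid — omitted from Qₚ.)
Qₚ = P(NH₃)·P(H₂S) = (27.0)·(0.203) = 5.48
Qₚ = 5.48 < Kₚ = 24.0, so the forward reaction proceeds.

toward products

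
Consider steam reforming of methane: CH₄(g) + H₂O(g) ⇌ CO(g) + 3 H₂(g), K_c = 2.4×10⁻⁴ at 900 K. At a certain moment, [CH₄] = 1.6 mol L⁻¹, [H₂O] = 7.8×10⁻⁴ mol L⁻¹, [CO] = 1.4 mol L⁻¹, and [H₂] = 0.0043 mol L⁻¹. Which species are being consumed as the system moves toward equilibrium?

Q_c = [CO]·[H₂]³ / ([CH₄]·[H₂O]) = (1.4)·(0.0043)³ / ((1.6)·(7.8×10⁻⁴)) = 8.9×10⁻⁵
Q_c = 8.9×10⁻⁵ < K_c = 2.4×10⁻⁴: net forward reaction.

CH₄, H₂O (reactants)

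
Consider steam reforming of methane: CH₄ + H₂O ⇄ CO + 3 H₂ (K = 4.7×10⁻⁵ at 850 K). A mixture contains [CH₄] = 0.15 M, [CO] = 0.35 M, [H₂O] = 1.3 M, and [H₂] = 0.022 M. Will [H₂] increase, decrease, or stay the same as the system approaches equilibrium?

increase

Q = [CO]·[H₂]³ / ([CH₄]·[H₂O]) = (0.35)·(0.022)³ / ((0.15)·(1.3)) = 1.9×10⁻⁵
Q = 1.9×10⁻⁵ < K = 4.7×10⁻⁵: net forward reaction.
H₂ is a product, so it increases.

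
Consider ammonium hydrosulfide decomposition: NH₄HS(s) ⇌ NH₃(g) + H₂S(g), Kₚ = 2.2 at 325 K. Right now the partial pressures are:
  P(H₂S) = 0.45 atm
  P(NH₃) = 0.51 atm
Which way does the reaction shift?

(NH₄HS is a pure solid — omitted from Qₚ.)
Qₚ = P(NH₃)·P(H₂S) = (0.51)·(0.45) = 0.23
Qₚ = 0.23 < Kₚ = 2.2, so the forward reaction proceeds.

forward (toward products)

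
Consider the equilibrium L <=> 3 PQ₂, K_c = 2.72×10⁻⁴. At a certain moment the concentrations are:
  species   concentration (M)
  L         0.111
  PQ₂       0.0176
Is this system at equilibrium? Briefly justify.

Q_c = [PQ₂]³ / [L] = (0.0176)³ / (0.111) = 4.91×10⁻⁵
Q_c = 4.91×10⁻⁵ < K_c = 2.72×10⁻⁴: net forward reaction.

no; Q < K, reaction proceeds forward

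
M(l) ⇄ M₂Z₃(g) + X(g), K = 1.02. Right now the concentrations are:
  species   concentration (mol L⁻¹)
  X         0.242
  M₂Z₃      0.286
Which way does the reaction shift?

toward products

(M is a pure liquid — omitted from Q.)
Q = [M₂Z₃]·[X] = (0.286)·(0.242) = 0.0692
Q = 0.0692 < K = 1.02, so the forward reaction proceeds.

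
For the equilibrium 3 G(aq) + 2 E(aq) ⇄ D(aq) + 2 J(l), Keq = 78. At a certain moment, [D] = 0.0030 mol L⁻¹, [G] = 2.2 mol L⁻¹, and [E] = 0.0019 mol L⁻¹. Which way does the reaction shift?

neither direction; the system is at equilibrium

(J is a pure liquid — omitted from Q.)
Q = [D] / ([G]³·[E]²) = (0.0030) / ((2.2)³·(0.0019)²) = 78
Q = 78 = Keq, so the system is already at equilibrium.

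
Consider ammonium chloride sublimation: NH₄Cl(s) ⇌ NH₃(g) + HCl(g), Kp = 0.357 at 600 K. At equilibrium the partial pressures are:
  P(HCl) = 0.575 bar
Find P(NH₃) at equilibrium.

(NH₄Cl is a pure solid — omitted from Kp.)
At equilibrium, Kp = P(NH₃)·P(HCl) = 0.357.
(P(NH₃))·(0.575) = 0.357
P(NH₃) = 0.621 bar

P(NH₃) = 0.621 bar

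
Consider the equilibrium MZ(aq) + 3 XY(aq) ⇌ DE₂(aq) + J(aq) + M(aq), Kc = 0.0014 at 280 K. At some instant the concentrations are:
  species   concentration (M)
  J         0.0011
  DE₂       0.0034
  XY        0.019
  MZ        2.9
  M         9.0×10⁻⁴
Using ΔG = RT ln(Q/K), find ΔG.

Qc = [DE₂]·[J]·[M] / ([MZ]·[XY]³) = (0.0034)·(0.0011)·(9.0×10⁻⁴) / ((2.9)·(0.019)³) = 1.69×10⁻⁴
ΔG = RT ln(Qc/Kc) = (8.314 J mol⁻¹ K⁻¹)(280 K) × ln(1.69×10⁻⁴/0.0014)
   = (2.328 kJ/mol)(-2.114) = -4.92 kJ/mol
ΔG < 0, so the forward reaction is spontaneous (proceeds forward).

ΔG = -4.92 kJ/mol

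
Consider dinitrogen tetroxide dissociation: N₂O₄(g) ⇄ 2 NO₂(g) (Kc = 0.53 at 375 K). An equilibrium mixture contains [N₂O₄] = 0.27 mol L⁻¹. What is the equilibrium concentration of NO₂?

[NO₂] = 0.38 mol L⁻¹

At equilibrium, Kc = [NO₂]² / [N₂O₄] = 0.53.
([NO₂])² / (0.27) = 0.53
[NO₂]² = 0.143 ⇒ [NO₂] = 0.38 mol L⁻¹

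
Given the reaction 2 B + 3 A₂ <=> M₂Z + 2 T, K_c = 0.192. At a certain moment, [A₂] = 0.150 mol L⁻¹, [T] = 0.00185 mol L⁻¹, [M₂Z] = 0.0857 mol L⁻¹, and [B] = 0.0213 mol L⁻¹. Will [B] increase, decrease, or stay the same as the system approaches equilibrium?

Q_c = [M₂Z]·[T]² / ([B]²·[A₂]³) = (0.0857)·(0.00185)² / ((0.0213)²·(0.150)³) = 0.192
Q_c = 0.192 = K_c; the system is at equilibrium.

stay the same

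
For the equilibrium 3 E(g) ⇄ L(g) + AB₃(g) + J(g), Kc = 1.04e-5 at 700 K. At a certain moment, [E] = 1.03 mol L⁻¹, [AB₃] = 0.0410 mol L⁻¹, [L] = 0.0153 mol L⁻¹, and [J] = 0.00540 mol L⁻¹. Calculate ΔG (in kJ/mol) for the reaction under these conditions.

Qc = [L]·[AB₃]·[J] / [E]³ = (0.0153)·(0.0410)·(0.00540) / (1.03)³ = 3.10e-6
ΔG = RT ln(Qc/Kc) = (8.314 J mol⁻¹ K⁻¹)(700 K) × ln(3.10e-6/1.04e-5)
   = (5.820 kJ/mol)(-1.210) = -7.04 kJ/mol
ΔG < 0, so the forward reaction is spontaneous (proceeds forward).

ΔG = -7.04 kJ/mol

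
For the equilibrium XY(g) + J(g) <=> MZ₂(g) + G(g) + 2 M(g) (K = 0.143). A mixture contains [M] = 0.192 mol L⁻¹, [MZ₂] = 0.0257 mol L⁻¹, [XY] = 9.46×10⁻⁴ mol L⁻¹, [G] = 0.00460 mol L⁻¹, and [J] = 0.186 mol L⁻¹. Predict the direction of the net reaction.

Q = [MZ₂]·[G]·[M]² / ([XY]·[J]) = (0.0257)·(0.00460)·(0.192)² / ((9.46×10⁻⁴)·(0.186)) = 0.0248
Q = 0.0248 < K = 0.143, so the forward reaction proceeds.

toward products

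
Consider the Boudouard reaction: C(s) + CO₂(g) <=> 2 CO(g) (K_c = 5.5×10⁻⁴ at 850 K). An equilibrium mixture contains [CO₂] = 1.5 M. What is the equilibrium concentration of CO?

(C is a pure solid — omitted from K_c.)
At equilibrium, K_c = [CO]² / [CO₂] = 5.5×10⁻⁴.
([CO])² / (1.5) = 5.5×10⁻⁴
[CO]² = 8.25×10⁻⁴ ⇒ [CO] = 0.029 M

[CO] = 0.029 M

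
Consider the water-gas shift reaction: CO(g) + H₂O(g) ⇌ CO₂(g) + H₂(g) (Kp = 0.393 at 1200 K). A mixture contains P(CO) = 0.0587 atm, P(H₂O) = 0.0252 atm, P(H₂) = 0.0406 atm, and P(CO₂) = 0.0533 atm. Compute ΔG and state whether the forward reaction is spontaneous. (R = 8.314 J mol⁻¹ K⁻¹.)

Qp = P(CO₂)·P(H₂) / (P(CO)·P(H₂O)) = (0.0533)·(0.0406) / ((0.0587)·(0.0252)) = 1.46
ΔG = RT ln(Qp/Kp) = (8.314 J mol⁻¹ K⁻¹)(1200 K) × ln(1.46/0.393)
   = (9.977 kJ/mol)(1.312) = 13.1 kJ/mol
ΔG > 0, so the forward reaction is non-spontaneous (proceeds in reverse).

ΔG = 13.1 kJ/mol; the forward reaction is non-spontaneous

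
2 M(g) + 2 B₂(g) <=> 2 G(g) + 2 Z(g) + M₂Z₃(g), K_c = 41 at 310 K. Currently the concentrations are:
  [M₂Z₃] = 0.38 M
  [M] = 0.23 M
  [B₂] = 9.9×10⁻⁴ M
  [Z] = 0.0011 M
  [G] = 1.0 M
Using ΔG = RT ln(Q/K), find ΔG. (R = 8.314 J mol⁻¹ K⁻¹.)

Q_c = [G]²·[Z]²·[M₂Z₃] / ([M]²·[B₂]²) = (1.0)²·(0.0011)²·(0.38) / ((0.23)²·(9.9×10⁻⁴)²) = 8.87
ΔG = RT ln(Q_c/K_c) = (8.314 J mol⁻¹ K⁻¹)(310 K) × ln(8.87/41)
   = (2.577 kJ/mol)(-1.531) = -3.95 kJ/mol
ΔG < 0, so the forward reaction is spontaneous (proceeds forward).

ΔG = -3.95 kJ/mol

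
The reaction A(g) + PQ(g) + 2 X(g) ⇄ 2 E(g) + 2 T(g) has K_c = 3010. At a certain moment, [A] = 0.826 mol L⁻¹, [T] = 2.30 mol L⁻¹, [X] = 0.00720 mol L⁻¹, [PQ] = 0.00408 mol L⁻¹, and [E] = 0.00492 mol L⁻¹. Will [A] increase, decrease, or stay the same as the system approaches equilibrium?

decrease

Q_c = [E]²·[T]² / ([A]·[PQ]·[X]²) = (0.00492)²·(2.30)² / ((0.826)·(0.00408)·(0.00720)²) = 733
Q_c = 733 < K_c = 3010: net forward reaction.
A is a reactant, so it decreases.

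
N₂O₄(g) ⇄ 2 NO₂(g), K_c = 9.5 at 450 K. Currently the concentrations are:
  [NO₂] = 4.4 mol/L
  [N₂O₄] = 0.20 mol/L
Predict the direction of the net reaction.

Q_c = [NO₂]² / [N₂O₄] = (4.4)² / (0.20) = 97
Q_c = 97 > K_c = 9.5, so the reverse reaction proceeds.

reverse (toward reactants)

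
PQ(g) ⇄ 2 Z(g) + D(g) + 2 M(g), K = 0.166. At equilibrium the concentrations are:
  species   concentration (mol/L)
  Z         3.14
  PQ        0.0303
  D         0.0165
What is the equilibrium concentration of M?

[M] = 0.176 mol/L

At equilibrium, K = [Z]²·[D]·[M]² / [PQ] = 0.166.
(3.14)²·(0.0165)·([M])² / (0.0303) = 0.166
[M]² = 0.0309 ⇒ [M] = 0.176 mol/L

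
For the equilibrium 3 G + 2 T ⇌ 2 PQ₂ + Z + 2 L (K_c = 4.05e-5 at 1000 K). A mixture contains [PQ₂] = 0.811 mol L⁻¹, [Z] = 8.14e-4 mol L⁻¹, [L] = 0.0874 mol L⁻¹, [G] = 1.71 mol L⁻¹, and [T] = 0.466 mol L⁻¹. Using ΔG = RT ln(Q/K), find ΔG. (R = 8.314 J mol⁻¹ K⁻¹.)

ΔG = -19.7 kJ/mol

Q_c = [PQ₂]²·[Z]·[L]² / ([G]³·[T]²) = (0.811)²·(8.14e-4)·(0.0874)² / ((1.71)³·(0.466)²) = 3.77e-6
ΔG = RT ln(Q_c/K_c) = (8.314 J mol⁻¹ K⁻¹)(1000 K) × ln(3.77e-6/4.05e-5)
   = (8.314 kJ/mol)(-2.374) = -19.7 kJ/mol
ΔG < 0, so the forward reaction is spontaneous (proceeds forward).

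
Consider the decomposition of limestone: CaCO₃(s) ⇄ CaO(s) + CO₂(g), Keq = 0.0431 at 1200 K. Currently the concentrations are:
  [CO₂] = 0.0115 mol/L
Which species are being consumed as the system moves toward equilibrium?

(CaCO₃, CaO are pure solids — omitted from Q.)
Q = [CO₂] = 0.0115
Q = 0.0115 < Keq = 0.0431: net forward reaction.

CaCO₃ (reactants)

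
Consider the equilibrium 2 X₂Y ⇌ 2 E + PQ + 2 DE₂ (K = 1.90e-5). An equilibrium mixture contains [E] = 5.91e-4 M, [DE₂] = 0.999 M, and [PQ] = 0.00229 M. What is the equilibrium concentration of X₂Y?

[X₂Y] = 0.00648 M

At equilibrium, K = [E]²·[PQ]·[DE₂]² / [X₂Y]² = 1.90e-5.
(5.91e-4)²·(0.00229)·(0.999)² / ([X₂Y])² = 1.90e-5
[X₂Y]² = 4.20e-5 ⇒ [X₂Y] = 0.00648 M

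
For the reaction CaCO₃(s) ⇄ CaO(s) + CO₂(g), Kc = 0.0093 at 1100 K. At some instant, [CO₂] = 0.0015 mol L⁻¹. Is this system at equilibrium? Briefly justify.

(CaCO₃, CaO are pure solids — omitted from Qc.)
Qc = [CO₂] = 0.0015
Qc = 0.0015 < Kc = 0.0093: net forward reaction.

no; Q < K, reaction proceeds forward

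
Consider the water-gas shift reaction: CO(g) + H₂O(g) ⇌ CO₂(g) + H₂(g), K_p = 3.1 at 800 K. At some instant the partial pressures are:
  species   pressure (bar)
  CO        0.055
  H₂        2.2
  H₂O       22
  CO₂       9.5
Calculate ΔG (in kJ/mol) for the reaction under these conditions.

Q_p = P(CO₂)·P(H₂) / (P(CO)·P(H₂O)) = (9.5)·(2.2) / ((0.055)·(22)) = 17.3
ΔG = RT ln(Q_p/K_p) = (8.314 J mol⁻¹ K⁻¹)(800 K) × ln(17.3/3.1)
   = (6.651 kJ/mol)(1.719) = 11.4 kJ/mol
ΔG > 0, so the forward reaction is non-spontaneous (proceeds in reverse).

ΔG = 11.4 kJ/mol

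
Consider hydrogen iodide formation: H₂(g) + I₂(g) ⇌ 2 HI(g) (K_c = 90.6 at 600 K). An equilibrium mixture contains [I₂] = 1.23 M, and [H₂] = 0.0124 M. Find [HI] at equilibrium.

[HI] = 1.18 M

At equilibrium, K_c = [HI]² / ([H₂]·[I₂]) = 90.6.
([HI])² / ((0.0124)·(1.23)) = 90.6
[HI]² = 1.38 ⇒ [HI] = 1.18 M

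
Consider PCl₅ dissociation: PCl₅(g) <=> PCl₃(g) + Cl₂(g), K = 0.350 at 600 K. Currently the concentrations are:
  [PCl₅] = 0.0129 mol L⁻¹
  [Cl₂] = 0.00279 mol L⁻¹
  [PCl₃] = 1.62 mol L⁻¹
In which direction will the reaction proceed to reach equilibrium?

Q = [PCl₃]·[Cl₂] / [PCl₅] = (1.62)·(0.00279) / (0.0129) = 0.350
Q = 0.350 = K, so the system is already at equilibrium.

no net change (already at equilibrium)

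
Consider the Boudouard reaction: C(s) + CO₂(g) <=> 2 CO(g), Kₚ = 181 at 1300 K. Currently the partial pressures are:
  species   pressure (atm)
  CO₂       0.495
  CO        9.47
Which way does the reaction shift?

at equilibrium

(C is a pure solid — omitted from Qₚ.)
Qₚ = P(CO)² / P(CO₂) = (9.47)² / (0.495) = 181
Qₚ = 181 = Kₚ, so the system is already at equilibrium.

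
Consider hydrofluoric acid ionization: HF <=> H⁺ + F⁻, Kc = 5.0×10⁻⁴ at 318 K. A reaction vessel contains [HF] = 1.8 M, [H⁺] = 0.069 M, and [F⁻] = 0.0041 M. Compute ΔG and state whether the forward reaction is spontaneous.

Qc = [H⁺]·[F⁻] / [HF] = (0.069)·(0.0041) / (1.8) = 1.57×10⁻⁴
ΔG = RT ln(Qc/Kc) = (8.314 J mol⁻¹ K⁻¹)(318 K) × ln(1.57×10⁻⁴/5.0×10⁻⁴)
   = (2.644 kJ/mol)(-1.158) = -3.06 kJ/mol
ΔG < 0, so the forward reaction is spontaneous (proceeds forward).

ΔG = -3.06 kJ/mol; the forward reaction is spontaneous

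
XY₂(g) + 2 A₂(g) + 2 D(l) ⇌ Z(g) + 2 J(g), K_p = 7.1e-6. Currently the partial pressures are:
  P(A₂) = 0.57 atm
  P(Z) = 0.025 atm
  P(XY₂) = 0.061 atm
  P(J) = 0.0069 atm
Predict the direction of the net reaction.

(D is a pure liquid — omitted from Q_p.)
Q_p = P(Z)·P(J)² / (P(XY₂)·P(A₂)²) = (0.025)·(0.0069)² / ((0.061)·(0.57)²) = 6.0e-5
Q_p = 6.0e-5 > K_p = 7.1e-6, so the reverse reaction proceeds.

to the left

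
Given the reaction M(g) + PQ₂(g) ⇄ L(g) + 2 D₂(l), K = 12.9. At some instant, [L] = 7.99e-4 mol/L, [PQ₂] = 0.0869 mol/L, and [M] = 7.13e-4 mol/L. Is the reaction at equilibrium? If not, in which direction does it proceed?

no net change (already at equilibrium)

(D₂ is a pure liquid — omitted from Q.)
Q = [L] / ([M]·[PQ₂]) = (7.99e-4) / ((7.13e-4)·(0.0869)) = 12.9
Q = 12.9 = K, so the system is already at equilibrium.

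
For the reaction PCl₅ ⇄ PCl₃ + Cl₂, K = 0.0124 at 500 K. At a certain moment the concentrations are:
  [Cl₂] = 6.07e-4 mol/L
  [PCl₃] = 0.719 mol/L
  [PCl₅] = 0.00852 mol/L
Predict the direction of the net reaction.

Q = [PCl₃]·[Cl₂] / [PCl₅] = (0.719)·(6.07e-4) / (0.00852) = 0.0512
Q = 0.0512 > K = 0.0124, so the reverse reaction proceeds.

in the reverse direction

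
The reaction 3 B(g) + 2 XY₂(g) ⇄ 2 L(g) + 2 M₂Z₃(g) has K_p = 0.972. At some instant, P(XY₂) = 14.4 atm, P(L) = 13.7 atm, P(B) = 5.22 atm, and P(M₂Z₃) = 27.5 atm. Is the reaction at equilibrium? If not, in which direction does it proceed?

in the reverse direction

Q_p = P(L)²·P(M₂Z₃)² / (P(B)³·P(XY₂)²) = (13.7)²·(27.5)² / ((5.22)³·(14.4)²) = 4.81
Q_p = 4.81 > K_p = 0.972, so the reverse reaction proceeds.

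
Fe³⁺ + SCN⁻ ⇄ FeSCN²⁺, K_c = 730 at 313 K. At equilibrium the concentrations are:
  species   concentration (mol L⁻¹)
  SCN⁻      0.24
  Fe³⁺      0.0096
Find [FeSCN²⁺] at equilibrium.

At equilibrium, K_c = [FeSCN²⁺] / ([Fe³⁺]·[SCN⁻]) = 730.
([FeSCN²⁺]) / ((0.0096)·(0.24)) = 730
[FeSCN²⁺] = 1.68 = 1.7 mol L⁻¹

[FeSCN²⁺] = 1.7 mol L⁻¹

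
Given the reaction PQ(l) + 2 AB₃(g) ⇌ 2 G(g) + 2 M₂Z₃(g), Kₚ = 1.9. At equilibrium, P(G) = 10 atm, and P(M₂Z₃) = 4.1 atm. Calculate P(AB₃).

P(AB₃) = 30 atm

(PQ is a pure liquid — omitted from Kₚ.)
At equilibrium, Kₚ = P(G)²·P(M₂Z₃)² / P(AB₃)² = 1.9.
(10)²·(4.1)² / (P(AB₃))² = 1.9
P(AB₃)² = 885 ⇒ P(AB₃) = 30 atm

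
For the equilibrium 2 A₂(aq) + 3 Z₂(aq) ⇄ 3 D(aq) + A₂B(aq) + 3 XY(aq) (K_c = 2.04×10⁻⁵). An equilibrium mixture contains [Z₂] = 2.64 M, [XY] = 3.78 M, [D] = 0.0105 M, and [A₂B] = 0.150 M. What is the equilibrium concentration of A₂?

[A₂] = 0.158 M

At equilibrium, K_c = [D]³·[A₂B]·[XY]³ / ([A₂]²·[Z₂]³) = 2.04×10⁻⁵.
(0.0105)³·(0.150)·(3.78)³ / (([A₂])²·(2.64)³) = 2.04×10⁻⁵
[A₂]² = 0.0250 ⇒ [A₂] = 0.158 M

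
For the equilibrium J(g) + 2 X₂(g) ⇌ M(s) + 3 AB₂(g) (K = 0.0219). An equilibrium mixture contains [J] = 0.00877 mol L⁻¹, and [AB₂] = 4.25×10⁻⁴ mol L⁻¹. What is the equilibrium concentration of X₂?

[X₂] = 6.32×10⁻⁴ mol L⁻¹

(M is a pure solid — omitted from K.)
At equilibrium, K = [AB₂]³ / ([J]·[X₂]²) = 0.0219.
(4.25×10⁻⁴)³ / ((0.00877)·([X₂])²) = 0.0219
[X₂]² = 4.00×10⁻⁷ ⇒ [X₂] = 6.32×10⁻⁴ mol L⁻¹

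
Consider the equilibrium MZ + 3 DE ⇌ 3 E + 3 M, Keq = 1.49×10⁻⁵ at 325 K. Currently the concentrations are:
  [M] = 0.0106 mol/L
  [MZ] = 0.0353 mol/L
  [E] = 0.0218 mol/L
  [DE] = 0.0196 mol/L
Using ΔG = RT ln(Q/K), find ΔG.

ΔG = 3.07 kJ/mol

Q = [E]³·[M]³ / ([MZ]·[DE]³) = (0.0218)³·(0.0106)³ / ((0.0353)·(0.0196)³) = 4.64×10⁻⁵
ΔG = RT ln(Q/Keq) = (8.314 J mol⁻¹ K⁻¹)(325 K) × ln(4.64×10⁻⁵/1.49×10⁻⁵)
   = (2.702 kJ/mol)(1.136) = 3.07 kJ/mol
ΔG > 0, so the forward reaction is non-spontaneous (proceeds in reverse).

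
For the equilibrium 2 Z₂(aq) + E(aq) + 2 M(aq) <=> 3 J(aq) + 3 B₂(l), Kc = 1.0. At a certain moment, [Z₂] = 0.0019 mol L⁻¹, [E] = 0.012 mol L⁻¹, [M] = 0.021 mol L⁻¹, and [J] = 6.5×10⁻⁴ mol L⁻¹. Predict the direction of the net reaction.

(B₂ is a pure liquid — omitted from Qc.)
Qc = [J]³ / ([Z₂]²·[E]·[M]²) = (6.5×10⁻⁴)³ / ((0.0019)²·(0.012)·(0.021)²) = 14
Qc = 14 > Kc = 1.0, so the reverse reaction proceeds.

to the left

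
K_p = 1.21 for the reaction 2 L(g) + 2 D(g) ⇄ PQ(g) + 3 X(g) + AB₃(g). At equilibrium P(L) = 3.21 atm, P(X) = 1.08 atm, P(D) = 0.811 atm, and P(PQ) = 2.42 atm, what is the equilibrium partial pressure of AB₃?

P(AB₃) = 2.69 atm

At equilibrium, K_p = P(PQ)·P(X)³·P(AB₃) / (P(L)²·P(D)²) = 1.21.
(2.42)·(1.08)³·(P(AB₃)) / ((3.21)²·(0.811)²) = 1.21
P(AB₃) = 2.69 atm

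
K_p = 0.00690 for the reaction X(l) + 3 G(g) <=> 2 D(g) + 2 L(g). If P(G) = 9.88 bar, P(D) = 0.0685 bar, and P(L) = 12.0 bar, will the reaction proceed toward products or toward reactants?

(X is a pure liquid — omitted from Q_p.)
Q_p = P(D)²·P(L)² / P(G)³ = (0.0685)²·(12.0)² / (9.88)³ = 7.01×10⁻⁴
Q_p = 7.01×10⁻⁴ < K_p = 0.00690, so the forward reaction proceeds.

in the forward direction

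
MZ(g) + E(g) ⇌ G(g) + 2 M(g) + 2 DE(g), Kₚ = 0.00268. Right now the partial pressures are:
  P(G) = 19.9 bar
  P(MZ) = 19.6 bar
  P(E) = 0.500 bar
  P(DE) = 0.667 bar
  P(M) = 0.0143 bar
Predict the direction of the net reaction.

in the forward direction

Qₚ = P(G)·P(M)²·P(DE)² / (P(MZ)·P(E)) = (19.9)·(0.0143)²·(0.667)² / ((19.6)·(0.500)) = 1.85×10⁻⁴
Qₚ = 1.85×10⁻⁴ < Kₚ = 0.00268, so the forward reaction proceeds.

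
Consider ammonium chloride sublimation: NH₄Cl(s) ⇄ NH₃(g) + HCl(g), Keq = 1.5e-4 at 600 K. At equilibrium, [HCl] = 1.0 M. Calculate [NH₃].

[NH₃] = 1.5e-4 M

(NH₄Cl is a pure solid — omitted from Keq.)
At equilibrium, Keq = [NH₃]·[HCl] = 1.5e-4.
([NH₃])·(1.0) = 1.5e-4
[NH₃] = 1.50e-4 = 1.5e-4 M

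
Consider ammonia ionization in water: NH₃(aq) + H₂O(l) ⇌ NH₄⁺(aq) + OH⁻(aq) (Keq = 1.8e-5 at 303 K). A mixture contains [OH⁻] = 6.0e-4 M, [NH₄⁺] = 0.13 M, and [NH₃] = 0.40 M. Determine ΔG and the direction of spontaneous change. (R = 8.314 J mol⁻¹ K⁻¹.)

(H₂O is a pure liquid — omitted from Q.)
Q = [NH₄⁺]·[OH⁻] / [NH₃] = (0.13)·(6.0e-4) / (0.40) = 1.95e-4
ΔG = RT ln(Q/Keq) = (8.314 J mol⁻¹ K⁻¹)(303 K) × ln(1.95e-4/1.8e-5)
   = (2.519 kJ/mol)(2.383) = 6.00 kJ/mol
ΔG > 0, so the forward reaction is non-spontaneous (proceeds in reverse).

ΔG = 6.00 kJ/mol; the forward reaction is non-spontaneous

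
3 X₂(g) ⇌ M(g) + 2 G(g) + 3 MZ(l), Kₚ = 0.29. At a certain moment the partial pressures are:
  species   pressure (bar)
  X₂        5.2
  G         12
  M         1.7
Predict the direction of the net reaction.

(MZ is a pure liquid — omitted from Qₚ.)
Qₚ = P(M)·P(G)² / P(X₂)³ = (1.7)·(12)² / (5.2)³ = 1.7
Qₚ = 1.7 > Kₚ = 0.29, so the reverse reaction proceeds.

to the left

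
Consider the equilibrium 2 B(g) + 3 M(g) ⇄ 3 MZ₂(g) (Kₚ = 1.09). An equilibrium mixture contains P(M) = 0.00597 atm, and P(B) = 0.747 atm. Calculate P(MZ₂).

P(MZ₂) = 0.00506 atm

At equilibrium, Kₚ = P(MZ₂)³ / (P(B)²·P(M)³) = 1.09.
(P(MZ₂))³ / ((0.747)²·(0.00597)³) = 1.09
P(MZ₂)³ = 1.29×10⁻⁷ ⇒ P(MZ₂) = 0.00506 atm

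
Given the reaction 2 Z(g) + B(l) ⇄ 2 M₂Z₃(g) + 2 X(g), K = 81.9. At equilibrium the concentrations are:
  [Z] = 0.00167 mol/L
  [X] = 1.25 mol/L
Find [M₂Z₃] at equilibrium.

[M₂Z₃] = 0.0121 mol/L

(B is a pure liquid — omitted from K.)
At equilibrium, K = [M₂Z₃]²·[X]² / [Z]² = 81.9.
([M₂Z₃])²·(1.25)² / (0.00167)² = 81.9
[M₂Z₃]² = 1.46e-4 ⇒ [M₂Z₃] = 0.0121 mol/L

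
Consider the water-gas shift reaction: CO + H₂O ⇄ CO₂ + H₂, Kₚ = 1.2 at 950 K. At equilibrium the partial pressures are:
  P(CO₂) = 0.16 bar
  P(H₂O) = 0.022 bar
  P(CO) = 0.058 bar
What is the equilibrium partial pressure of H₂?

At equilibrium, Kₚ = P(CO₂)·P(H₂) / (P(CO)·P(H₂O)) = 1.2.
(0.16)·(P(H₂)) / ((0.058)·(0.022)) = 1.2
P(H₂) = 0.00957 = 0.0096 bar

P(H₂) = 0.0096 bar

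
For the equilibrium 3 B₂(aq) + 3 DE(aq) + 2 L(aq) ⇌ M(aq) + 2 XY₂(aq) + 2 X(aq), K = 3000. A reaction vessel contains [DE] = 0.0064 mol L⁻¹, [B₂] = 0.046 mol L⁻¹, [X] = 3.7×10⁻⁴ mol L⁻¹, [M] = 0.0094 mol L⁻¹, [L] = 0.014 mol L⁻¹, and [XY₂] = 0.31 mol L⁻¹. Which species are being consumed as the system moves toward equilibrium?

Q = [M]·[XY₂]²·[X]² / ([B₂]³·[DE]³·[L]²) = (0.0094)·(0.31)²·(3.7×10⁻⁴)² / ((0.046)³·(0.0064)³·(0.014)²) = 25000
Q = 25000 > K = 3000: net reverse reaction.

M, XY₂, X (products)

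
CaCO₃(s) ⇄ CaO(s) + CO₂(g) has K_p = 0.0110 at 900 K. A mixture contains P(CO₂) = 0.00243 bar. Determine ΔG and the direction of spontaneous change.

ΔG = -11.3 kJ/mol; the forward reaction is spontaneous

(CaCO₃, CaO are pure solids — omitted from Q_p.)
Q_p = P(CO₂) = 0.00243
ΔG = RT ln(Q_p/K_p) = (8.314 J mol⁻¹ K⁻¹)(900 K) × ln(0.00243/0.0110)
   = (7.483 kJ/mol)(-1.510) = -11.3 kJ/mol
ΔG < 0, so the forward reaction is spontaneous (proceeds forward).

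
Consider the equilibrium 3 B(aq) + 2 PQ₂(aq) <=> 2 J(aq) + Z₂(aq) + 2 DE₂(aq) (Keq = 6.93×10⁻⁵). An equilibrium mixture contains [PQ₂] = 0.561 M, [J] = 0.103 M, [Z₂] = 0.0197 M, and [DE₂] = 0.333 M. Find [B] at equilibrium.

At equilibrium, Keq = [J]²·[Z₂]·[DE₂]² / ([B]³·[PQ₂]²) = 6.93×10⁻⁵.
(0.103)²·(0.0197)·(0.333)² / (([B])³·(0.561)²) = 6.93×10⁻⁵
[B]³ = 1.06 ⇒ [B] = 1.02 M

[B] = 1.02 M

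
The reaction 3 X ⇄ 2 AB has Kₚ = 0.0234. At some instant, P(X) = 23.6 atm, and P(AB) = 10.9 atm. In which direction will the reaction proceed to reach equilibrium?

Qₚ = P(AB)² / P(X)³ = (10.9)² / (23.6)³ = 0.00904
Qₚ = 0.00904 < Kₚ = 0.0234, so the forward reaction proceeds.

forward (toward products)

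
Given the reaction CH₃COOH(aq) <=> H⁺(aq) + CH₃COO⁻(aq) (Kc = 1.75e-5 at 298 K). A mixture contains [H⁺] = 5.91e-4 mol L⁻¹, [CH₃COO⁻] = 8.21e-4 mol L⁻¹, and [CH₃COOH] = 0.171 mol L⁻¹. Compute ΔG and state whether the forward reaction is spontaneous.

ΔG = -4.51 kJ/mol; the forward reaction is spontaneous

Qc = [H⁺]·[CH₃COO⁻] / [CH₃COOH] = (5.91e-4)·(8.21e-4) / (0.171) = 2.84e-6
ΔG = RT ln(Qc/Kc) = (8.314 J mol⁻¹ K⁻¹)(298 K) × ln(2.84e-6/1.75e-5)
   = (2.478 kJ/mol)(-1.818) = -4.51 kJ/mol
ΔG < 0, so the forward reaction is spontaneous (proceeds forward).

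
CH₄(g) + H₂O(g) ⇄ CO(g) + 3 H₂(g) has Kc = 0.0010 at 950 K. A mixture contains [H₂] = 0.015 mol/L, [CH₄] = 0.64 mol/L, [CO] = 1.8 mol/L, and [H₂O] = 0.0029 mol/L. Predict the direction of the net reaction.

toward reactants

Qc = [CO]·[H₂]³ / ([CH₄]·[H₂O]) = (1.8)·(0.015)³ / ((0.64)·(0.0029)) = 0.0033
Qc = 0.0033 > Kc = 0.0010, so the reverse reaction proceeds.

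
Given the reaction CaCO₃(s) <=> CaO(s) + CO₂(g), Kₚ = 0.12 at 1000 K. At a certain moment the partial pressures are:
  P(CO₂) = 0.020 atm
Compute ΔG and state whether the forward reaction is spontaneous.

ΔG = -14.9 kJ/mol; the forward reaction is spontaneous

(CaCO₃, CaO are pure solids — omitted from Qₚ.)
Qₚ = P(CO₂) = 0.0200
ΔG = RT ln(Qₚ/Kₚ) = (8.314 J mol⁻¹ K⁻¹)(1000 K) × ln(0.0200/0.12)
   = (8.314 kJ/mol)(-1.792) = -14.9 kJ/mol
ΔG < 0, so the forward reaction is spontaneous (proceeds forward).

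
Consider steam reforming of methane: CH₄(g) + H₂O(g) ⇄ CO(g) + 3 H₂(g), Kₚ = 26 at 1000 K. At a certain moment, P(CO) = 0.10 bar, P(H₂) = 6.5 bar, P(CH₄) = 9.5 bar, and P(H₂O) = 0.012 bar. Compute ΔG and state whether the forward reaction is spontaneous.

Qₚ = P(CO)·P(H₂)³ / (P(CH₄)·P(H₂O)) = (0.10)·(6.5)³ / ((9.5)·(0.012)) = 241
ΔG = RT ln(Qₚ/Kₚ) = (8.314 J mol⁻¹ K⁻¹)(1000 K) × ln(241/26)
   = (8.314 kJ/mol)(2.227) = 18.5 kJ/mol
ΔG > 0, so the forward reaction is non-spontaneous (proceeds in reverse).

ΔG = 18.5 kJ/mol; the forward reaction is non-spontaneous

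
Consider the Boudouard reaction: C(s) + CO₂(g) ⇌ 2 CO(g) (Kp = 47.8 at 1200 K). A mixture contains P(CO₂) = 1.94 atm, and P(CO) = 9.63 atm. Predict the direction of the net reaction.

(C is a pure solid — omitted from Qp.)
Qp = P(CO)² / P(CO₂) = (9.63)² / (1.94) = 47.8
Qp = 47.8 = Kp, so the system is already at equilibrium.

neither direction; the system is at equilibrium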